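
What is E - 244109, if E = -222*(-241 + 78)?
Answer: -207923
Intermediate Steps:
E = 36186 (E = -222*(-163) = 36186)
E - 244109 = 36186 - 244109 = -207923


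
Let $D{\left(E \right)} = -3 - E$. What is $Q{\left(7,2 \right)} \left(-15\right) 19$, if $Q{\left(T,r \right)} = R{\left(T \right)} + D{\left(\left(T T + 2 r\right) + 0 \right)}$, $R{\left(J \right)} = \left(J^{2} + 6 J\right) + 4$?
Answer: $-11115$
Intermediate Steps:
$R{\left(J \right)} = 4 + J^{2} + 6 J$
$Q{\left(T,r \right)} = 1 - 2 r + 6 T$ ($Q{\left(T,r \right)} = \left(4 + T^{2} + 6 T\right) - \left(3 + 2 r + T T\right) = \left(4 + T^{2} + 6 T\right) - \left(3 + T^{2} + 2 r\right) = 1 - 2 r + 6 T$)
$Q{\left(7,2 \right)} \left(-15\right) 19 = \left(1 - 4 + 6 \cdot 7\right) \left(-15\right) 19 = \left(1 - 4 + 42\right) \left(-15\right) 19 = 39 \left(-15\right) 19 = \left(-585\right) 19 = -11115$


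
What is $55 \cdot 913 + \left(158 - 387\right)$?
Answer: $49986$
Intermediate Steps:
$55 \cdot 913 + \left(158 - 387\right) = 50215 - 229 = 49986$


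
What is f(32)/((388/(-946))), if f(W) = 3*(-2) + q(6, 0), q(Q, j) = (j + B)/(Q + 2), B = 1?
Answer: 22231/1552 ≈ 14.324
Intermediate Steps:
q(Q, j) = (1 + j)/(2 + Q) (q(Q, j) = (j + 1)/(Q + 2) = (1 + j)/(2 + Q))
f(W) = -47/8 (f(W) = 3*(-2) + (1 + 0)/(2 + 6) = -6 + 1/8 = -47/8)
f(32)/((388/(-946))) = -47/(8*(388/(-946))) = -47/(8*(388*(-1/946))) = -47/(8*(-194/473)) = -47/8*(-473/194) = 22231/1552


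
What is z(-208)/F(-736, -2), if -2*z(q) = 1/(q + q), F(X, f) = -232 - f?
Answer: -1/191360 ≈ -5.2258e-6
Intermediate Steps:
z(q) = -1/(4*q) (z(q) = -1/(2*(q + q)) = -1/(2*q)/2 = -1/(4*q))
z(-208)/F(-736, -2) = (-¼/(-208))/(-232 - 1*(-2)) = (-¼*(-1/208))/(-232 + 2) = (1/832)/(-230) = (1/832)*(-1/230) = -1/191360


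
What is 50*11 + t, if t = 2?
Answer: 552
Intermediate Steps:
50*11 + t = 50*11 + 2 = 550 + 2 = 552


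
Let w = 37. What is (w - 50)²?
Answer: 169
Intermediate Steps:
(w - 50)² = (37 - 50)² = (-13)² = 169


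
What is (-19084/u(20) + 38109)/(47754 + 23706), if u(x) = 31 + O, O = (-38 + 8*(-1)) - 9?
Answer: 46685/85752 ≈ 0.54442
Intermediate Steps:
O = -55 (O = (-38 - 8) - 9 = -46 - 9 = -55)
u(x) = -24 (u(x) = 31 - 55 = -24)
(-19084/u(20) + 38109)/(47754 + 23706) = (-19084/(-24) + 38109)/(47754 + 23706) = (-19084*(-1/24) + 38109)/71460 = (4771/6 + 38109)*(1/71460) = (233425/6)*(1/71460) = 46685/85752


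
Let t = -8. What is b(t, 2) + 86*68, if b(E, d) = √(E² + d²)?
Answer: 5848 + 2*√17 ≈ 5856.3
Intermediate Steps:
b(t, 2) + 86*68 = √((-8)² + 2²) + 86*68 = √(64 + 4) + 5848 = √68 + 5848 = 2*√17 + 5848 = 5848 + 2*√17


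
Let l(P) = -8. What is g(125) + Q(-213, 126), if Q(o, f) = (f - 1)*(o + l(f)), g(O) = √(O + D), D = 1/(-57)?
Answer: -27625 + 2*√101517/57 ≈ -27614.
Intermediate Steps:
D = -1/57 ≈ -0.017544
g(O) = √(-1/57 + O) (g(O) = √(O - 1/57) = √(-1/57 + O))
Q(o, f) = (-1 + f)*(-8 + o) (Q(o, f) = (f - 1)*(o - 8) = (-1 + f)*(-8 + o))
g(125) + Q(-213, 126) = √(-57 + 3249*125)/57 + (8 - 1*(-213) - 8*126 + 126*(-213)) = √(-57 + 406125)/57 + (8 + 213 - 1008 - 26838) = √406068/57 - 27625 = (2*√101517)/57 - 27625 = 2*√101517/57 - 27625 = -27625 + 2*√101517/57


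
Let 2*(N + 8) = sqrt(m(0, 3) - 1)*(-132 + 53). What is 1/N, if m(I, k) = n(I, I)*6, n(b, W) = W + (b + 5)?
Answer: 32/180733 - 158*sqrt(29)/180733 ≈ -0.0045308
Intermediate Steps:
n(b, W) = 5 + W + b (n(b, W) = W + (5 + b) = 5 + W + b)
m(I, k) = 30 + 12*I (m(I, k) = (5 + I + I)*6 = (5 + 2*I)*6 = 30 + 12*I)
N = -8 - 79*sqrt(29)/2 (N = -8 + (sqrt((30 + 12*0) - 1)*(-132 + 53))/2 = -8 + (sqrt((30 + 0) - 1)*(-79))/2 = -8 + (sqrt(30 - 1)*(-79))/2 = -8 + (sqrt(29)*(-79))/2 = -8 + (-79*sqrt(29))/2 = -8 - 79*sqrt(29)/2 ≈ -220.71)
1/N = 1/(-8 - 79*sqrt(29)/2)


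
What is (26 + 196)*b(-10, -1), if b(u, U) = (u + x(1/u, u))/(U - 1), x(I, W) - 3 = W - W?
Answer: 777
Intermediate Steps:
x(I, W) = 3 (x(I, W) = 3 + (W - W) = 3 + 0 = 3)
b(u, U) = (3 + u)/(-1 + U) (b(u, U) = (u + 3)/(U - 1) = (3 + u)/(-1 + U))
(26 + 196)*b(-10, -1) = (26 + 196)*((3 - 10)/(-1 - 1)) = 222*(-7/(-2)) = 222*(-1/2*(-7)) = 222*(7/2) = 777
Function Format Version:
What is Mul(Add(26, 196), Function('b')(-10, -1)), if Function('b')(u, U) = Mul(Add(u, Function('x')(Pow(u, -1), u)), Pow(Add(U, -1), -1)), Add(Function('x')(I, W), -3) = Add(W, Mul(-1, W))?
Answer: 777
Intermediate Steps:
Function('x')(I, W) = 3 (Function('x')(I, W) = Add(3, Add(W, Mul(-1, W))) = Add(3, 0) = 3)
Function('b')(u, U) = Mul(Pow(Add(-1, U), -1), Add(3, u)) (Function('b')(u, U) = Mul(Add(u, 3), Pow(Add(U, -1), -1)) = Mul(Add(3, u), Pow(Add(-1, U), -1)) = Mul(Pow(Add(-1, U), -1), Add(3, u)))
Mul(Add(26, 196), Function('b')(-10, -1)) = Mul(Add(26, 196), Mul(Pow(Add(-1, -1), -1), Add(3, -10))) = Mul(222, Mul(Pow(-2, -1), -7)) = Mul(222, Mul(Rational(-1, 2), -7)) = Mul(222, Rational(7, 2)) = 777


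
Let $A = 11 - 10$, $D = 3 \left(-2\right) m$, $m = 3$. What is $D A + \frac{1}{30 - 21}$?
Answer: $- \frac{161}{9} \approx -17.889$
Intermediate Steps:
$D = -18$ ($D = 3 \left(-2\right) 3 = \left(-6\right) 3 = -18$)
$A = 1$ ($A = 11 - 10 = 1$)
$D A + \frac{1}{30 - 21} = \left(-18\right) 1 + \frac{1}{30 - 21} = -18 + \frac{1}{9} = - \frac{161}{9}$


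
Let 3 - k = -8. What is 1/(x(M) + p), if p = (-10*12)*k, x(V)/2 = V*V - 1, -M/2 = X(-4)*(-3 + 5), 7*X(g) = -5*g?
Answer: -49/51978 ≈ -0.00094271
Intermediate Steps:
k = 11 (k = 3 - 1*(-8) = 3 + 8 = 11)
X(g) = -5*g/7 (X(g) = (-5*g)/7 = -5*g/7)
M = -80/7 (M = -2*(-5/7*(-4))*(-3 + 5) = -40*2/7 = -2*40/7 = -80/7 ≈ -11.429)
x(V) = -2 + 2*V**2 (x(V) = 2*(V*V - 1) = 2*(V**2 - 1) = 2*(-1 + V**2) = -2 + 2*V**2)
p = -1320 (p = -10*12*11 = -120*11 = -1320)
1/(x(M) + p) = 1/((-2 + 2*(-80/7)**2) - 1320) = 1/((-2 + 2*(6400/49)) - 1320) = 1/((-2 + 12800/49) - 1320) = 1/(12702/49 - 1320) = 1/(-51978/49) = -49/51978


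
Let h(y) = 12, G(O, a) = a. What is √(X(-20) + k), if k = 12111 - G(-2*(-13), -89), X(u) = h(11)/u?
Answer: √304985/5 ≈ 110.45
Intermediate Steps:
X(u) = 12/u
k = 12200 (k = 12111 - 1*(-89) = 12111 + 89 = 12200)
√(X(-20) + k) = √(12/(-20) + 12200) = √(12*(-1/20) + 12200) = √(-⅗ + 12200) = √(60997/5) = √304985/5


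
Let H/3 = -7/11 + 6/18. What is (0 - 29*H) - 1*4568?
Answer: -49958/11 ≈ -4541.6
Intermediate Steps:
H = -10/11 (H = 3*(-7/11 + 6/18) = 3*(-7*1/11 + 6*(1/18)) = 3*(-7/11 + 1/3) = 3*(-10/33) = -10/11 ≈ -0.90909)
(0 - 29*H) - 1*4568 = (0 - 29*(-10/11)) - 1*4568 = (0 + 290/11) - 4568 = 290/11 - 4568 = -49958/11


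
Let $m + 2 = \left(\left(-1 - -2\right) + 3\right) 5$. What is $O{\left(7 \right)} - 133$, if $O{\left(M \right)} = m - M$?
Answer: $-122$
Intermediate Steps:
$m = 18$ ($m = -2 + \left(\left(-1 - -2\right) + 3\right) 5 = -2 + \left(\left(-1 + 2\right) + 3\right) 5 = -2 + \left(1 + 3\right) 5 = -2 + 4 \cdot 5 = -2 + 20 = 18$)
$O{\left(M \right)} = 18 - M$
$O{\left(7 \right)} - 133 = \left(18 - 7\right) - 133 = 11 - 133 = -122$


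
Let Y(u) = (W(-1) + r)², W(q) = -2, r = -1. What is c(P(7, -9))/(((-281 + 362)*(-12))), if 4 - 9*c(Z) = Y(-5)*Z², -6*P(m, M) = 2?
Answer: -1/2916 ≈ -0.00034294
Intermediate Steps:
Y(u) = 9 (Y(u) = (-2 - 1)² = (-3)² = 9)
P(m, M) = -⅓ (P(m, M) = -⅙*2 = -⅓)
c(Z) = 4/9 - Z²
c(P(7, -9))/(((-281 + 362)*(-12))) = (4/9 - (-⅓)²)/(((-281 + 362)*(-12))) = (4/9 - 1*⅑)/((81*(-12))) = (4/9 - ⅑)/(-972) = (⅓)*(-1/972) = -1/2916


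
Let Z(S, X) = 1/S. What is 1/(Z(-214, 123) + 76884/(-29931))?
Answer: -2135078/5494369 ≈ -0.38859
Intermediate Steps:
1/(Z(-214, 123) + 76884/(-29931)) = 1/(1/(-214) + 76884/(-29931)) = 1/(-1/214 + 76884*(-1/29931)) = 1/(-1/214 - 25628/9977) = 1/(-5494369/2135078) = -2135078/5494369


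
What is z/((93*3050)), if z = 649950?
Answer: 4333/1891 ≈ 2.2914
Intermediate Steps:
z/((93*3050)) = 649950/((93*3050)) = 649950/283650 = 649950*(1/283650) = 4333/1891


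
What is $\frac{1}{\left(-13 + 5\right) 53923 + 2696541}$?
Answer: $\frac{1}{2265157} \approx 4.4147 \cdot 10^{-7}$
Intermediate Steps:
$\frac{1}{\left(-13 + 5\right) 53923 + 2696541} = \frac{1}{\left(-8\right) 53923 + 2696541} = \frac{1}{-431384 + 2696541} = \frac{1}{2265157}$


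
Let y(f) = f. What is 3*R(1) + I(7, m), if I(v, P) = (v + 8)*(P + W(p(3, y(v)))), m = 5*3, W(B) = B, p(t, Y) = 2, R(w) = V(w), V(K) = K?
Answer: 258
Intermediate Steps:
R(w) = w
m = 15
I(v, P) = (2 + P)*(8 + v) (I(v, P) = (v + 8)*(P + 2) = (8 + v)*(2 + P) = (2 + P)*(8 + v))
3*R(1) + I(7, m) = 3*1 + (16 + 2*7 + 8*15 + 15*7) = 3 + (16 + 14 + 120 + 105) = 3 + 255 = 258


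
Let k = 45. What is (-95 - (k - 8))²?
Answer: 17424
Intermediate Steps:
(-95 - (k - 8))² = (-95 - (45 - 8))² = (-95 - 1*37)² = (-95 - 37)² = (-132)² = 17424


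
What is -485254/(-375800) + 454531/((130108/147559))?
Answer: 71605175236266/138905075 ≈ 5.1550e+5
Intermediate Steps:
-485254/(-375800) + 454531/((130108/147559)) = -485254*(-1/375800) + 454531/((130108*(1/147559))) = 242627/187900 + 454531/(130108/147559) = 242627/187900 + 454531*(147559/130108) = 242627/187900 + 6097285439/11828 = 71605175236266/138905075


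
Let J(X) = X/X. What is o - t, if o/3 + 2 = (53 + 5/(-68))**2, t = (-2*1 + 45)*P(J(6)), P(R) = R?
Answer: 38631827/4624 ≈ 8354.6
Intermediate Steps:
J(X) = 1
t = 43 (t = (-2*1 + 45)*1 = (-2 + 45)*1 = 43*1 = 43)
o = 38830659/4624 (o = -6 + 3*(53 + 5/(-68))**2 = -6 + 3*(53 + 5*(-1/68))**2 = -6 + 3*(53 - 5/68)**2 = -6 + 3*(3599/68)**2 = -6 + 3*(12952801/4624) = -6 + 38858403/4624 = 38830659/4624 ≈ 8397.6)
o - t = 38830659/4624 - 1*43 = 38830659/4624 - 43 = 38631827/4624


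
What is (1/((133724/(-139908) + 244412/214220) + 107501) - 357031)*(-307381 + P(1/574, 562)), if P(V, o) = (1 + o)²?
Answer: -689334134520654763416528/201370492758161 ≈ -3.4232e+9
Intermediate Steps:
(1/((133724/(-139908) + 244412/214220) + 107501) - 357031)*(-307381 + P(1/574, 562)) = (1/((133724/(-139908) + 244412/214220) + 107501) - 357031)*(-307381 + (1 + 562)²) = (1/((133724*(-1/139908) + 244412*(1/214220)) + 107501) - 357031)*(-307381 + 563²) = (1/((-33431/34977 + 61103/53555) + 107501) - 357031)*(-307381 + 316969) = (1/(346802426/1873193235 + 107501) - 357031)*9588 = (1/(201370492758161/1873193235) - 357031)*9588 = (1873193235/201370492758161 - 357031)*9588 = -71895508398065786756/201370492758161*9588 = -689334134520654763416528/201370492758161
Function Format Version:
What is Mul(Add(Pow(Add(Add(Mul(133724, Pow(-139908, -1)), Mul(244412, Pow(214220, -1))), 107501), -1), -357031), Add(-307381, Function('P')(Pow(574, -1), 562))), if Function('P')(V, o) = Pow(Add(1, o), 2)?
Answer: Rational(-689334134520654763416528, 201370492758161) ≈ -3.4232e+9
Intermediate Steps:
Mul(Add(Pow(Add(Add(Mul(133724, Pow(-139908, -1)), Mul(244412, Pow(214220, -1))), 107501), -1), -357031), Add(-307381, Function('P')(Pow(574, -1), 562))) = Mul(Add(Pow(Add(Add(Mul(133724, Pow(-139908, -1)), Mul(244412, Pow(214220, -1))), 107501), -1), -357031), Add(-307381, Pow(Add(1, 562), 2))) = Mul(Add(Pow(Add(Add(Mul(133724, Rational(-1, 139908)), Mul(244412, Rational(1, 214220))), 107501), -1), -357031), Add(-307381, Pow(563, 2))) = Mul(Add(Pow(Add(Add(Rational(-33431, 34977), Rational(61103, 53555)), 107501), -1), -357031), Add(-307381, 316969)) = Mul(Add(Pow(Add(Rational(346802426, 1873193235), 107501), -1), -357031), 9588) = Mul(Add(Pow(Rational(201370492758161, 1873193235), -1), -357031), 9588) = Mul(Add(Rational(1873193235, 201370492758161), -357031), 9588) = Mul(Rational(-71895508398065786756, 201370492758161), 9588) = Rational(-689334134520654763416528, 201370492758161)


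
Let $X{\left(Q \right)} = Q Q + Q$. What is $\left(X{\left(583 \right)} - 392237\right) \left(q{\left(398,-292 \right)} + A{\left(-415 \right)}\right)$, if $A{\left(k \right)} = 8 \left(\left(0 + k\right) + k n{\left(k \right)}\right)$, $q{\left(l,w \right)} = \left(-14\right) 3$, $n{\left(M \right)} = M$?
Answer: $-71147783070$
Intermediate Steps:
$q{\left(l,w \right)} = -42$
$X{\left(Q \right)} = Q + Q^{2}$ ($X{\left(Q \right)} = Q^{2} + Q = Q + Q^{2}$)
$A{\left(k \right)} = 8 k + 8 k^{2}$ ($A{\left(k \right)} = 8 \left(\left(0 + k\right) + k k\right) = 8 \left(k + k^{2}\right) = 8 k + 8 k^{2}$)
$\left(X{\left(583 \right)} - 392237\right) \left(q{\left(398,-292 \right)} + A{\left(-415 \right)}\right) = \left(583 \left(1 + 583\right) - 392237\right) \left(-42 + 8 \left(-415\right) \left(1 - 415\right)\right) = \left(583 \cdot 584 - 392237\right) \left(-42 + 8 \left(-415\right) \left(-414\right)\right) = \left(340472 - 392237\right) \left(-42 + 1374480\right) = \left(-51765\right) 1374438 = -71147783070$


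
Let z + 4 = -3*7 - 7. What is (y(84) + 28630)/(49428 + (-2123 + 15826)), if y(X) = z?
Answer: 28598/63131 ≈ 0.45299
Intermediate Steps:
z = -32 (z = -4 + (-3*7 - 7) = -4 + (-21 - 7) = -4 - 28 = -32)
y(X) = -32
(y(84) + 28630)/(49428 + (-2123 + 15826)) = (-32 + 28630)/(49428 + (-2123 + 15826)) = 28598/(49428 + 13703) = 28598/63131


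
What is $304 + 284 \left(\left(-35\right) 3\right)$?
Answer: $-29516$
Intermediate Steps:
$304 + 284 \left(\left(-35\right) 3\right) = 304 + 284 \left(-105\right) = 304 - 29820 = -29516$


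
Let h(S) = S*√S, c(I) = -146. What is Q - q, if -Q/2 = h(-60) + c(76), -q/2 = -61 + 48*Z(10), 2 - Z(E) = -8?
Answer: 1130 + 240*I*√15 ≈ 1130.0 + 929.52*I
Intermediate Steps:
Z(E) = 10 (Z(E) = 2 - 1*(-8) = 2 + 8 = 10)
h(S) = S^(3/2)
q = -838 (q = -2*(-61 + 48*10) = -2*(-61 + 480) = -2*419 = -838)
Q = 292 + 240*I*√15 (Q = -2*((-60)^(3/2) - 146) = -2*(-120*I*√15 - 146) = -2*(-146 - 120*I*√15) = 292 + 240*I*√15 ≈ 292.0 + 929.52*I)
Q - q = (292 + 240*I*√15) - 1*(-838) = (292 + 240*I*√15) + 838 = 1130 + 240*I*√15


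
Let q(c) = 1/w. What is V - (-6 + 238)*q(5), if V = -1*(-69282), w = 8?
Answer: 69253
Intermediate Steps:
q(c) = ⅛ (q(c) = 1/8 = ⅛)
V = 69282
V - (-6 + 238)*q(5) = 69282 - (-6 + 238)/8 = 69282 - 232/8 = 69282 - 1*29 = 69282 - 29 = 69253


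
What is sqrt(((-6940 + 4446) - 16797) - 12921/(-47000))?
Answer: I*sqrt(426132117130)/4700 ≈ 138.89*I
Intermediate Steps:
sqrt(((-6940 + 4446) - 16797) - 12921/(-47000)) = sqrt((-2494 - 16797) - 12921*(-1/47000)) = sqrt(-19291 + 12921/47000) = sqrt(-906664079/47000) = I*sqrt(426132117130)/4700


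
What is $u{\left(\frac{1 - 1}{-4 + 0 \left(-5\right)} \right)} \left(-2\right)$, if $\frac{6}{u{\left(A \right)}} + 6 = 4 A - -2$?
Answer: $3$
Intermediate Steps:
$u{\left(A \right)} = \frac{6}{-4 + 4 A}$ ($u{\left(A \right)} = \frac{6}{-6 + \left(4 A - -2\right)} = \frac{6}{-6 + \left(4 A + 2\right)} = \frac{6}{-6 + \left(2 + 4 A\right)} = \frac{6}{-4 + 4 A}$)
$u{\left(\frac{1 - 1}{-4 + 0 \left(-5\right)} \right)} \left(-2\right) = \frac{3}{2 \left(-1 + \frac{1 - 1}{-4 + 0 \left(-5\right)}\right)} \left(-2\right) = \frac{3}{2 \left(-1 + \frac{0}{-4 + 0}\right)} \left(-2\right) = \frac{3}{2 \left(-1 + \frac{0}{-4}\right)} \left(-2\right) = \frac{3}{2 \left(-1 + 0 \left(- \frac{1}{4}\right)\right)} \left(-2\right) = \frac{3}{2 \left(-1 + 0\right)} \left(-2\right) = \frac{3}{2 \left(-1\right)} \left(-2\right) = \frac{3}{2} \left(-1\right) \left(-2\right) = \left(- \frac{3}{2}\right) \left(-2\right) = 3$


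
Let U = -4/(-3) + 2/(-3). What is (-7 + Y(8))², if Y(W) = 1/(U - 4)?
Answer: 5329/100 ≈ 53.290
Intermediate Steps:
U = ⅔ (U = -4*(-⅓) + 2*(-⅓) = 4/3 - ⅔ = ⅔ ≈ 0.66667)
Y(W) = -3/10 (Y(W) = 1/(⅔ - 4) = 1/(-10/3) = -3/10)
(-7 + Y(8))² = (-7 - 3/10)² = (-73/10)² = 5329/100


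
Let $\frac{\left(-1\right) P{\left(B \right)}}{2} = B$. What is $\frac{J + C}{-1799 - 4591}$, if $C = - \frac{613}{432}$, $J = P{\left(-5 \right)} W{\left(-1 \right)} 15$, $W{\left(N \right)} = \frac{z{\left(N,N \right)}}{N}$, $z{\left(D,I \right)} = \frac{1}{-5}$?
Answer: $- \frac{12347}{2760480} \approx -0.0044728$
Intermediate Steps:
$z{\left(D,I \right)} = - \frac{1}{5}$
$P{\left(B \right)} = - 2 B$
$W{\left(N \right)} = - \frac{1}{5 N}$
$J = 30$ ($J = \left(-2\right) \left(-5\right) \left(- \frac{1}{5 \left(-1\right)}\right) 15 = 10 \left(\left(- \frac{1}{5}\right) \left(-1\right)\right) 15 = 10 \cdot \frac{1}{5} \cdot 15 = 2 \cdot 15 = 30$)
$C = - \frac{613}{432}$ ($C = \left(-613\right) \frac{1}{432} = - \frac{613}{432} \approx -1.419$)
$\frac{J + C}{-1799 - 4591} = \frac{30 - \frac{613}{432}}{-1799 - 4591} = \frac{12347}{432 \left(-6390\right)} = \frac{12347}{432} \left(- \frac{1}{6390}\right) = - \frac{12347}{2760480}$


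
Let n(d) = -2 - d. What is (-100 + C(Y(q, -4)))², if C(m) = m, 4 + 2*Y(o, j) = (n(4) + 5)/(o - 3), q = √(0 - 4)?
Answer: 7017197/676 - 2649*I/169 ≈ 10380.0 - 15.675*I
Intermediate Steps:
q = 2*I (q = √(-4) = 2*I ≈ 2.0*I)
Y(o, j) = -2 - 1/(2*(-3 + o)) (Y(o, j) = -2 + (((-2 - 1*4) + 5)/(o - 3))/2 = -2 + (((-2 - 4) + 5)/(-3 + o))/2 = -2 + ((-6 + 5)/(-3 + o))/2 = -2 + (-1/(-3 + o))/2 = -2 - 1/(2*(-3 + o)))
(-100 + C(Y(q, -4)))² = (-100 + (11 - 8*I)/(2*(-3 + 2*I)))² = (-100 + ((-3 - 2*I)/13)*(11 - 8*I)/2)² = (-100 + (-3 - 2*I)*(11 - 8*I)/26)²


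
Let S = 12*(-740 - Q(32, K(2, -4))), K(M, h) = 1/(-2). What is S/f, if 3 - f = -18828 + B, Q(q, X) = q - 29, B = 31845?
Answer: 1486/2169 ≈ 0.68511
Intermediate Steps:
K(M, h) = -½
Q(q, X) = -29 + q
S = -8916 (S = 12*(-740 - (-29 + 32)) = 12*(-740 - 1*3) = 12*(-740 - 3) = 12*(-743) = -8916)
f = -13014 (f = 3 - (-18828 + 31845) = 3 - 1*13017 = 3 - 13017 = -13014)
S/f = -8916/(-13014) = -8916*(-1/13014) = 1486/2169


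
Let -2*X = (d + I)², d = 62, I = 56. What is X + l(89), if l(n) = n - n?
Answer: -6962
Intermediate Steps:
l(n) = 0
X = -6962 (X = -(62 + 56)²/2 = -½*118² = -½*13924 = -6962)
X + l(89) = -6962 + 0 = -6962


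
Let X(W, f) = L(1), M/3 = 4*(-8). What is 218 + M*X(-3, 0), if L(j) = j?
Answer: 122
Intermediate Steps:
M = -96 (M = 3*(4*(-8)) = 3*(-32) = -96)
X(W, f) = 1
218 + M*X(-3, 0) = 218 - 96*1 = 218 - 96 = 122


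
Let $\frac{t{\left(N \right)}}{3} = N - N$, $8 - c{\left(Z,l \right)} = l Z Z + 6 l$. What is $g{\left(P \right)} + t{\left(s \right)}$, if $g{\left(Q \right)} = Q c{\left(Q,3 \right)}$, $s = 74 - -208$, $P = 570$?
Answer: $-555584700$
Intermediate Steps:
$s = 282$ ($s = 74 + 208 = 282$)
$c{\left(Z,l \right)} = 8 - 6 l - l Z^{2}$ ($c{\left(Z,l \right)} = 8 - \left(l Z Z + 6 l\right) = 8 - \left(Z l Z + 6 l\right) = 8 - \left(l Z^{2} + 6 l\right) = 8 - \left(6 l + l Z^{2}\right) = 8 - 6 l - l Z^{2}$)
$g{\left(Q \right)} = Q \left(-10 - 3 Q^{2}\right)$ ($g{\left(Q \right)} = Q \left(8 - 18 - 3 Q^{2}\right) = Q \left(-10 - 3 Q^{2}\right)$)
$t{\left(N \right)} = 0$ ($t{\left(N \right)} = 3 \left(N - N\right) = 3 \cdot 0 = 0$)
$g{\left(P \right)} + t{\left(s \right)} = \left(-1\right) 570 \left(10 + 3 \cdot 570^{2}\right) + 0 = \left(-1\right) 570 \left(10 + 3 \cdot 324900\right) + 0 = \left(-1\right) 570 \left(10 + 974700\right) + 0 = \left(-1\right) 570 \cdot 974710 + 0 = -555584700 + 0 = -555584700$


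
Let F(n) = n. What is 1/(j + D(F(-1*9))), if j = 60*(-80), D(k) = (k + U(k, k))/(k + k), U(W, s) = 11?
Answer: -9/43201 ≈ -0.00020833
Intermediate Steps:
D(k) = (11 + k)/(2*k) (D(k) = (k + 11)/(k + k) = (11 + k)/((2*k)) = (11 + k)*(1/(2*k)) = (11 + k)/(2*k))
j = -4800
1/(j + D(F(-1*9))) = 1/(-4800 + (11 - 1*9)/(2*((-1*9)))) = 1/(-4800 + (½)*(11 - 9)/(-9)) = 1/(-4800 + (½)*(-⅑)*2) = 1/(-4800 - ⅑) = 1/(-43201/9) = -9/43201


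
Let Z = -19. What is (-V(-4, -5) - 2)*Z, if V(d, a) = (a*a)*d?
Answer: -1862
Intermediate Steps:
V(d, a) = d*a² (V(d, a) = a²*d = d*a²)
(-V(-4, -5) - 2)*Z = (-(-4)*(-5)² - 2)*(-19) = (-(-4)*25 - 2)*(-19) = (-1*(-100) - 2)*(-19) = (100 - 2)*(-19) = 98*(-19) = -1862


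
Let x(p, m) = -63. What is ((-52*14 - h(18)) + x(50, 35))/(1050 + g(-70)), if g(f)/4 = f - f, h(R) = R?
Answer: -809/1050 ≈ -0.77048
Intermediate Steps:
g(f) = 0 (g(f) = 4*(f - f) = 4*0 = 0)
((-52*14 - h(18)) + x(50, 35))/(1050 + g(-70)) = ((-52*14 - 1*18) - 63)/(1050 + 0) = ((-728 - 18) - 63)/1050 = (-746 - 63)*(1/1050) = -809*1/1050 = -809/1050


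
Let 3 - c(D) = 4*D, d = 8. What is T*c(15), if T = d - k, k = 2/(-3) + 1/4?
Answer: -1919/4 ≈ -479.75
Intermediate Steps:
c(D) = 3 - 4*D
k = -5/12 (k = 2*(-⅓) + 1*(¼) = -⅔ + ¼ = -5/12 ≈ -0.41667)
T = 101/12 (T = 8 - 1*(-5/12) = 8 + 5/12 = 101/12 ≈ 8.4167)
T*c(15) = 101*(3 - 4*15)/12 = 101*(3 - 60)/12 = (101/12)*(-57) = -1919/4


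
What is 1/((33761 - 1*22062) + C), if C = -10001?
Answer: 1/1698 ≈ 0.00058893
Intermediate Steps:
1/((33761 - 1*22062) + C) = 1/((33761 - 1*22062) - 10001) = 1/((33761 - 22062) - 10001) = 1/(11699 - 10001) = 1/1698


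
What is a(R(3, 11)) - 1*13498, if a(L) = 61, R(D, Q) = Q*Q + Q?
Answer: -13437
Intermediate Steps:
R(D, Q) = Q + Q**2 (R(D, Q) = Q**2 + Q = Q + Q**2)
a(R(3, 11)) - 1*13498 = 61 - 1*13498 = 61 - 13498 = -13437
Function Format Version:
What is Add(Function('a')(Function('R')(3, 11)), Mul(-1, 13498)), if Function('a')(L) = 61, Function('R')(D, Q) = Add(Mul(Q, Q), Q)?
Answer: -13437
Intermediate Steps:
Function('R')(D, Q) = Add(Q, Pow(Q, 2)) (Function('R')(D, Q) = Add(Pow(Q, 2), Q) = Add(Q, Pow(Q, 2)))
Add(Function('a')(Function('R')(3, 11)), Mul(-1, 13498)) = Add(61, Mul(-1, 13498)) = Add(61, -13498) = -13437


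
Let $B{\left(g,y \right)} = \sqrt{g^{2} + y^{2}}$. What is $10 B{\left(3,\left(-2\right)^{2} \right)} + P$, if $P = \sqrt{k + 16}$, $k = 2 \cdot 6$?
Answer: $50 + 2 \sqrt{7} \approx 55.292$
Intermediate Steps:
$k = 12$
$P = 2 \sqrt{7}$ ($P = \sqrt{12 + 16} = \sqrt{28} = 2 \sqrt{7} \approx 5.2915$)
$10 B{\left(3,\left(-2\right)^{2} \right)} + P = 10 \sqrt{3^{2} + \left(\left(-2\right)^{2}\right)^{2}} + 2 \sqrt{7} = 10 \sqrt{9 + 4^{2}} + 2 \sqrt{7} = 10 \sqrt{9 + 16} + 2 \sqrt{7} = 10 \sqrt{25} + 2 \sqrt{7} = 10 \cdot 5 + 2 \sqrt{7} = 50 + 2 \sqrt{7}$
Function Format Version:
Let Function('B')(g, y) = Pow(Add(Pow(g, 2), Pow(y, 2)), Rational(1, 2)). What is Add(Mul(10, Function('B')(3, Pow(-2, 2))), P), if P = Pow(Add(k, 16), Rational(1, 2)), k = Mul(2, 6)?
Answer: Add(50, Mul(2, Pow(7, Rational(1, 2)))) ≈ 55.292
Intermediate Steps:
k = 12
P = Mul(2, Pow(7, Rational(1, 2))) (P = Pow(Add(12, 16), Rational(1, 2)) = Pow(28, Rational(1, 2)) = Mul(2, Pow(7, Rational(1, 2))) ≈ 5.2915)
Add(Mul(10, Function('B')(3, Pow(-2, 2))), P) = Add(Mul(10, Pow(Add(Pow(3, 2), Pow(Pow(-2, 2), 2)), Rational(1, 2))), Mul(2, Pow(7, Rational(1, 2)))) = Add(Mul(10, Pow(Add(9, Pow(4, 2)), Rational(1, 2))), Mul(2, Pow(7, Rational(1, 2)))) = Add(Mul(10, Pow(Add(9, 16), Rational(1, 2))), Mul(2, Pow(7, Rational(1, 2)))) = Add(Mul(10, Pow(25, Rational(1, 2))), Mul(2, Pow(7, Rational(1, 2)))) = Add(Mul(10, 5), Mul(2, Pow(7, Rational(1, 2)))) = Add(50, Mul(2, Pow(7, Rational(1, 2))))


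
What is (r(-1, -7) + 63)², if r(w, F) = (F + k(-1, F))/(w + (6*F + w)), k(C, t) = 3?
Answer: 481636/121 ≈ 3980.5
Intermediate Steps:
r(w, F) = (3 + F)/(2*w + 6*F) (r(w, F) = (F + 3)/(w + (6*F + w)) = (3 + F)/(w + (w + 6*F)) = (3 + F)/(2*w + 6*F))
(r(-1, -7) + 63)² = ((3 - 7)/(2*(-1 + 3*(-7))) + 63)² = ((½)*(-4)/(-1 - 21) + 63)² = ((½)*(-4)/(-22) + 63)² = ((½)*(-1/22)*(-4) + 63)² = (1/11 + 63)² = (694/11)² = 481636/121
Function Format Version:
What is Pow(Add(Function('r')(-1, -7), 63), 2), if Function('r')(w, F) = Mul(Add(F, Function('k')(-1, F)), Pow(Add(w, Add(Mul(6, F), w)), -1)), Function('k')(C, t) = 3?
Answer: Rational(481636, 121) ≈ 3980.5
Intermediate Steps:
Function('r')(w, F) = Mul(Pow(Add(Mul(2, w), Mul(6, F)), -1), Add(3, F)) (Function('r')(w, F) = Mul(Add(F, 3), Pow(Add(w, Add(Mul(6, F), w)), -1)) = Mul(Add(3, F), Pow(Add(w, Add(w, Mul(6, F))), -1)) = Mul(Add(3, F), Pow(Add(Mul(2, w), Mul(6, F)), -1)) = Mul(Pow(Add(Mul(2, w), Mul(6, F)), -1), Add(3, F)))
Pow(Add(Function('r')(-1, -7), 63), 2) = Pow(Add(Mul(Rational(1, 2), Pow(Add(-1, Mul(3, -7)), -1), Add(3, -7)), 63), 2) = Pow(Add(Mul(Rational(1, 2), Pow(Add(-1, -21), -1), -4), 63), 2) = Pow(Add(Mul(Rational(1, 2), Pow(-22, -1), -4), 63), 2) = Pow(Add(Mul(Rational(1, 2), Rational(-1, 22), -4), 63), 2) = Pow(Add(Rational(1, 11), 63), 2) = Pow(Rational(694, 11), 2) = Rational(481636, 121)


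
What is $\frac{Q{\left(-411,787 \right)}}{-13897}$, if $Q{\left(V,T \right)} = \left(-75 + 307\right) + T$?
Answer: $- \frac{1019}{13897} \approx -0.073325$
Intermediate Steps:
$Q{\left(V,T \right)} = 232 + T$
$\frac{Q{\left(-411,787 \right)}}{-13897} = \frac{232 + 787}{-13897} = 1019 \left(- \frac{1}{13897}\right) = - \frac{1019}{13897}$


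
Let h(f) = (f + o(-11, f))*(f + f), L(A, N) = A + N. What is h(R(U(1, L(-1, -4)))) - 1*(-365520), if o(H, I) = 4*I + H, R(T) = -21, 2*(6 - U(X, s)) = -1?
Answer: 370392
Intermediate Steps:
U(X, s) = 13/2 (U(X, s) = 6 - ½*(-1) = 6 + ½ = 13/2)
o(H, I) = H + 4*I
h(f) = 2*f*(-11 + 5*f) (h(f) = (f + (-11 + 4*f))*(f + f) = (-11 + 5*f)*(2*f) = 2*f*(-11 + 5*f))
h(R(U(1, L(-1, -4)))) - 1*(-365520) = 2*(-21)*(-11 + 5*(-21)) - 1*(-365520) = 2*(-21)*(-11 - 105) + 365520 = 2*(-21)*(-116) + 365520 = 4872 + 365520 = 370392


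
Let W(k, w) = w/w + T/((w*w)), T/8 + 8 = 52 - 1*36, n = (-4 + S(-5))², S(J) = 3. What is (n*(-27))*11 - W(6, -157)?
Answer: -7345466/24649 ≈ -298.00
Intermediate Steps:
n = 1 (n = (-4 + 3)² = (-1)² = 1)
T = 64 (T = -64 + 8*(52 - 1*36) = -64 + 8*(52 - 36) = -64 + 8*16 = -64 + 128 = 64)
W(k, w) = 1 + 64/w² (W(k, w) = w/w + 64/((w*w)) = 1 + 64/(w²) = 1 + 64/w²)
(n*(-27))*11 - W(6, -157) = (1*(-27))*11 - (1 + 64/(-157)²) = -27*11 - (1 + 64*(1/24649)) = -297 - (1 + 64/24649) = -297 - 1*24713/24649 = -297 - 24713/24649 = -7345466/24649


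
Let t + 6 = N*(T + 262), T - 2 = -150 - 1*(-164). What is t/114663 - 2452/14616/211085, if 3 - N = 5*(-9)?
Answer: 92680993991/796757641470 ≈ 0.11632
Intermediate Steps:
N = 48 (N = 3 - 5*(-9) = 3 - 1*(-45) = 3 + 45 = 48)
T = 16 (T = 2 + (-150 - 1*(-164)) = 2 + (-150 + 164) = 2 + 14 = 16)
t = 13338 (t = -6 + 48*(16 + 262) = -6 + 48*278 = -6 + 13344 = 13338)
t/114663 - 2452/14616/211085 = 13338/114663 - 2452/14616/211085 = 13338*(1/114663) - 2452*1/14616*(1/211085) = 4446/38221 - 613/3654*1/211085 = 4446/38221 - 613/771304590 = 92680993991/796757641470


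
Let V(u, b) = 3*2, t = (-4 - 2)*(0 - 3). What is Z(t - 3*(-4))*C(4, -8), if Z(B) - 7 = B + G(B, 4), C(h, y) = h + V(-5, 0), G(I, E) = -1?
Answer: 360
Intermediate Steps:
t = 18 (t = -6*(-3) = 18)
V(u, b) = 6
C(h, y) = 6 + h (C(h, y) = h + 6 = 6 + h)
Z(B) = 6 + B (Z(B) = 7 + (B - 1) = 7 + (-1 + B) = 6 + B)
Z(t - 3*(-4))*C(4, -8) = (6 + (18 - 3*(-4)))*(6 + 4) = (6 + (18 + 12))*10 = (6 + 30)*10 = 36*10 = 360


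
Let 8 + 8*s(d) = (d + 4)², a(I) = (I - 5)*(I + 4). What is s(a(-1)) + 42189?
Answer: 84425/2 ≈ 42213.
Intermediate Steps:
a(I) = (-5 + I)*(4 + I)
s(d) = -1 + (4 + d)²/8 (s(d) = -1 + (d + 4)²/8 = -1 + (4 + d)²/8)
s(a(-1)) + 42189 = (-1 + (4 + (-20 + (-1)² - 1*(-1)))²/8) + 42189 = (-1 + (4 + (-20 + 1 + 1))²/8) + 42189 = (-1 + (4 - 18)²/8) + 42189 = (-1 + (⅛)*(-14)²) + 42189 = (-1 + (⅛)*196) + 42189 = (-1 + 49/2) + 42189 = 47/2 + 42189 = 84425/2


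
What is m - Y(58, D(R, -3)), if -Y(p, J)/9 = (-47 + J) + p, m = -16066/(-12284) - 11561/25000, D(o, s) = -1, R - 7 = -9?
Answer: 6974658669/76775000 ≈ 90.845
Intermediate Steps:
R = -2 (R = 7 - 9 = -2)
m = 64908669/76775000 (m = -16066*(-1/12284) - 11561*1/25000 = 8033/6142 - 11561/25000 = 64908669/76775000 ≈ 0.84544)
Y(p, J) = 423 - 9*J - 9*p (Y(p, J) = -9*((-47 + J) + p) = -9*(-47 + J + p) = 423 - 9*J - 9*p)
m - Y(58, D(R, -3)) = 64908669/76775000 - (423 - 9*(-1) - 9*58) = 64908669/76775000 - (423 + 9 - 522) = 64908669/76775000 - 1*(-90) = 64908669/76775000 + 90 = 6974658669/76775000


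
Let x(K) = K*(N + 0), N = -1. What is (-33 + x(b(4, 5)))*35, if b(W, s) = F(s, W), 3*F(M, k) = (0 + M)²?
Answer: -4340/3 ≈ -1446.7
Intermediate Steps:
F(M, k) = M²/3 (F(M, k) = (0 + M)²/3 = M²/3)
b(W, s) = s²/3
x(K) = -K (x(K) = K*(-1 + 0) = K*(-1) = -K)
(-33 + x(b(4, 5)))*35 = (-33 - 5²/3)*35 = (-33 - 25/3)*35 = -124/3*35 = -4340/3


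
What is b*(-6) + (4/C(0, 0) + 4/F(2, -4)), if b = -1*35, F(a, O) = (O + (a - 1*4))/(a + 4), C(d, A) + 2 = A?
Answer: 204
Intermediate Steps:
C(d, A) = -2 + A
F(a, O) = (-4 + O + a)/(4 + a) (F(a, O) = (O + (a - 4))/(4 + a) = (O + (-4 + a))/(4 + a) = (-4 + O + a)/(4 + a))
b = -35
b*(-6) + (4/C(0, 0) + 4/F(2, -4)) = -35*(-6) + (4/(-2 + 0) + 4/(((-4 - 4 + 2)/(4 + 2)))) = 210 + (4/(-2) + 4/((-6/6))) = 210 + (4*(-½) + 4/(((⅙)*(-6)))) = 210 + (-2 + 4/(-1)) = 210 + (-2 + 4*(-1)) = 210 + (-2 - 4) = 210 - 6 = 204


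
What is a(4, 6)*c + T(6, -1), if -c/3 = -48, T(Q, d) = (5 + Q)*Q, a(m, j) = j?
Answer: 930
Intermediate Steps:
T(Q, d) = Q*(5 + Q)
c = 144 (c = -3*(-48) = 144)
a(4, 6)*c + T(6, -1) = 6*144 + 6*(5 + 6) = 864 + 6*11 = 864 + 66 = 930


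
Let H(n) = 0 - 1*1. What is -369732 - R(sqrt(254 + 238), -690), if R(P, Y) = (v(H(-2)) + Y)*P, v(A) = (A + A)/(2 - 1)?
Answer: -369732 + 1384*sqrt(123) ≈ -3.5438e+5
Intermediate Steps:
H(n) = -1 (H(n) = 0 - 1 = -1)
v(A) = 2*A (v(A) = (2*A)/1 = (2*A)*1 = 2*A)
R(P, Y) = P*(-2 + Y) (R(P, Y) = (2*(-1) + Y)*P = (-2 + Y)*P = P*(-2 + Y))
-369732 - R(sqrt(254 + 238), -690) = -369732 - sqrt(254 + 238)*(-2 - 690) = -369732 - sqrt(492)*(-692) = -369732 - 2*sqrt(123)*(-692) = -369732 - (-1384)*sqrt(123) = -369732 + 1384*sqrt(123)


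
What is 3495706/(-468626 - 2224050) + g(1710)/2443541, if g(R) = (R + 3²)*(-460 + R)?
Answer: -1378006689973/3289832102858 ≈ -0.41887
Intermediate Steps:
g(R) = (-460 + R)*(9 + R) (g(R) = (R + 9)*(-460 + R) = (9 + R)*(-460 + R) = (-460 + R)*(9 + R))
3495706/(-468626 - 2224050) + g(1710)/2443541 = 3495706/(-468626 - 2224050) + (-4140 + 1710² - 451*1710)/2443541 = 3495706/(-2692676) + (-4140 + 2924100 - 771210)*(1/2443541) = 3495706*(-1/2692676) + 2148750*(1/2443541) = -1747853/1346338 + 2148750/2443541 = -1378006689973/3289832102858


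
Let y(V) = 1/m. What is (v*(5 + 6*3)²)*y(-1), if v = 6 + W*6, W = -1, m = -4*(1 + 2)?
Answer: 0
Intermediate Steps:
m = -12 (m = -4*3 = -12)
y(V) = -1/12 (y(V) = 1/(-12) = -1/12)
v = 0 (v = 6 - 1*6 = 6 - 6 = 0)
(v*(5 + 6*3)²)*y(-1) = (0*(5 + 6*3)²)*(-1/12) = (0*(5 + 18)²)*(-1/12) = (0*23²)*(-1/12) = (0*529)*(-1/12) = 0*(-1/12) = 0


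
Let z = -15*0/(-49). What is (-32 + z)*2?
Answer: -64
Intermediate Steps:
z = 0 (z = 0*(-1/49) = 0)
(-32 + z)*2 = (-32 + 0)*2 = -32*2 = -64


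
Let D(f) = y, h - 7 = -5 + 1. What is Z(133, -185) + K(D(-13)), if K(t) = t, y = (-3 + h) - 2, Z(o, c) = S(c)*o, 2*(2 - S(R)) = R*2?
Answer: 24869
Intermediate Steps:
S(R) = 2 - R (S(R) = 2 - R*2/2 = 2 - R)
h = 3 (h = 7 + (-5 + 1) = 7 - 4 = 3)
Z(o, c) = o*(2 - c) (Z(o, c) = (2 - c)*o = o*(2 - c))
y = -2 (y = (-3 + 3) - 2 = 0 - 2 = -2)
D(f) = -2
Z(133, -185) + K(D(-13)) = 133*(2 - 1*(-185)) - 2 = 133*(2 + 185) - 2 = 133*187 - 2 = 24871 - 2 = 24869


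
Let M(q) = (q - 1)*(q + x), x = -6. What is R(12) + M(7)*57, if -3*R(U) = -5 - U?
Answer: 1043/3 ≈ 347.67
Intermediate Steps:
R(U) = 5/3 + U/3 (R(U) = -(-5 - U)/3 = 5/3 + U/3)
M(q) = (-1 + q)*(-6 + q) (M(q) = (q - 1)*(q - 6) = (-1 + q)*(-6 + q))
R(12) + M(7)*57 = (5/3 + (⅓)*12) + (6 + 7² - 7*7)*57 = (5/3 + 4) + (6 + 49 - 49)*57 = 17/3 + 6*57 = 17/3 + 342 = 1043/3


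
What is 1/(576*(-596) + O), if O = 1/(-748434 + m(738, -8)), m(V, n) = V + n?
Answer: -747704/256683792385 ≈ -2.9129e-6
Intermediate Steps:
O = -1/747704 (O = 1/(-748434 + (738 - 8)) = 1/(-748434 + 730) = 1/(-747704) = -1/747704 ≈ -1.3374e-6)
1/(576*(-596) + O) = 1/(576*(-596) - 1/747704) = 1/(-343296 - 1/747704) = 1/(-256683792385/747704) = -747704/256683792385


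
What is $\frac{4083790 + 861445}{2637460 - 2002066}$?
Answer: $\frac{4945235}{635394} \approx 7.7829$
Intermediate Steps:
$\frac{4083790 + 861445}{2637460 - 2002066} = \frac{4945235}{635394}$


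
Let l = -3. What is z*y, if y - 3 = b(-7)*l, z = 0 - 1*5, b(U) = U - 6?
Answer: -210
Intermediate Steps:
b(U) = -6 + U
z = -5 (z = 0 - 5 = -5)
y = 42 (y = 3 + (-6 - 7)*(-3) = 3 - 13*(-3) = 3 + 39 = 42)
z*y = -5*42 = -210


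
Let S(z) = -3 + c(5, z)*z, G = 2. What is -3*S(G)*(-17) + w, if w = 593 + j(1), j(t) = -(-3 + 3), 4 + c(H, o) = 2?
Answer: 236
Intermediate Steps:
c(H, o) = -2 (c(H, o) = -4 + 2 = -2)
S(z) = -3 - 2*z
j(t) = 0 (j(t) = -1*0 = 0)
w = 593 (w = 593 + 0 = 593)
-3*S(G)*(-17) + w = -3*(-3 - 2*2)*(-17) + 593 = -3*(-3 - 4)*(-17) + 593 = -3*(-7)*(-17) + 593 = 21*(-17) + 593 = -357 + 593 = 236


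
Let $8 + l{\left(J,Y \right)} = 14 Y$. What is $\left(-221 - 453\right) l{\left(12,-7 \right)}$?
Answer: $71444$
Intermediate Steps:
$l{\left(J,Y \right)} = -8 + 14 Y$
$\left(-221 - 453\right) l{\left(12,-7 \right)} = \left(-221 - 453\right) \left(-8 + 14 \left(-7\right)\right) = - 674 \left(-8 - 98\right) = \left(-674\right) \left(-106\right) = 71444$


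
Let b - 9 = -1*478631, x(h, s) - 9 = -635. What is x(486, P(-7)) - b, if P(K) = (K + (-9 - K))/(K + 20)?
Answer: 477996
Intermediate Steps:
P(K) = -9/(20 + K)
x(h, s) = -626 (x(h, s) = 9 - 635 = -626)
b = -478622 (b = 9 - 1*478631 = 9 - 478631 = -478622)
x(486, P(-7)) - b = -626 - 1*(-478622) = -626 + 478622 = 477996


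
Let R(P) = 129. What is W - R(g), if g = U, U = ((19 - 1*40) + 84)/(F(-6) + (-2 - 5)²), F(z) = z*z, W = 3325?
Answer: 3196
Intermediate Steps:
F(z) = z²
U = 63/85 (U = ((19 - 1*40) + 84)/((-6)² + (-2 - 5)²) = ((19 - 40) + 84)/(36 + (-7)²) = (-21 + 84)/(36 + 49) = 63/85 ≈ 0.74118)
g = 63/85 ≈ 0.74118
W - R(g) = 3325 - 1*129 = 3325 - 129 = 3196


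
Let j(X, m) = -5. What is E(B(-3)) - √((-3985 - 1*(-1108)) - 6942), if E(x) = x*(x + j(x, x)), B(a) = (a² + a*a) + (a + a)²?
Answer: 2646 - 3*I*√1091 ≈ 2646.0 - 99.091*I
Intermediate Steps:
B(a) = 6*a² (B(a) = (a² + a²) + (2*a)² = 2*a² + 4*a² = 6*a²)
E(x) = x*(-5 + x) (E(x) = x*(x - 5) = x*(-5 + x))
E(B(-3)) - √((-3985 - 1*(-1108)) - 6942) = (6*(-3)²)*(-5 + 6*(-3)²) - √((-3985 - 1*(-1108)) - 6942) = (6*9)*(-5 + 6*9) - √((-3985 + 1108) - 6942) = 54*(-5 + 54) - √(-2877 - 6942) = 54*49 - √(-9819) = 2646 - 3*I*√1091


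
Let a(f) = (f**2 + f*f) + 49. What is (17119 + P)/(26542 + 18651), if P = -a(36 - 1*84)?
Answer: 12462/45193 ≈ 0.27575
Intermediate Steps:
a(f) = 49 + 2*f**2 (a(f) = (f**2 + f**2) + 49 = 2*f**2 + 49 = 49 + 2*f**2)
P = -4657 (P = -(49 + 2*(36 - 1*84)**2) = -(49 + 2*(36 - 84)**2) = -(49 + 2*(-48)**2) = -(49 + 2*2304) = -(49 + 4608) = -1*4657 = -4657)
(17119 + P)/(26542 + 18651) = (17119 - 4657)/(26542 + 18651) = 12462/45193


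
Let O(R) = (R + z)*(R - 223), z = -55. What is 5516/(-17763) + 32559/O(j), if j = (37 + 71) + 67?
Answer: -22596951/3789440 ≈ -5.9631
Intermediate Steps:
j = 175 (j = 108 + 67 = 175)
O(R) = (-223 + R)*(-55 + R) (O(R) = (R - 55)*(R - 223) = (-55 + R)*(-223 + R) = (-223 + R)*(-55 + R))
5516/(-17763) + 32559/O(j) = 5516/(-17763) + 32559/(12265 + 175² - 278*175) = 5516*(-1/17763) + 32559/(12265 + 30625 - 48650) = -5516/17763 + 32559/(-5760) = -5516/17763 + 32559*(-1/5760) = -5516/17763 - 10853/1920 = -22596951/3789440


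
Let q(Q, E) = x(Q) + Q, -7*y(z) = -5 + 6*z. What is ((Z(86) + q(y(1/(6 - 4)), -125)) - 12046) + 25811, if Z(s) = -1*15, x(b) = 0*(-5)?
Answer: 96252/7 ≈ 13750.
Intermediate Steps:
y(z) = 5/7 - 6*z/7 (y(z) = -(-5 + 6*z)/7 = 5/7 - 6*z/7)
x(b) = 0
q(Q, E) = Q (q(Q, E) = 0 + Q = Q)
Z(s) = -15
((Z(86) + q(y(1/(6 - 4)), -125)) - 12046) + 25811 = ((-15 + (5/7 - 6/(7*(6 - 4)))) - 12046) + 25811 = ((-15 + (5/7 - 6/7/2)) - 12046) + 25811 = ((-15 + (5/7 - 6/7*½)) - 12046) + 25811 = ((-15 + (5/7 - 3/7)) - 12046) + 25811 = ((-15 + 2/7) - 12046) + 25811 = (-103/7 - 12046) + 25811 = -84425/7 + 25811 = 96252/7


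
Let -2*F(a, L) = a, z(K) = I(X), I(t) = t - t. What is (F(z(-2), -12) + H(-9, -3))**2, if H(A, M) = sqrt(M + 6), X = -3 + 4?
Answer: 3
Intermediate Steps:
X = 1
I(t) = 0
H(A, M) = sqrt(6 + M)
z(K) = 0
F(a, L) = -a/2
(F(z(-2), -12) + H(-9, -3))**2 = (-1/2*0 + sqrt(6 - 3))**2 = (0 + sqrt(3))**2 = (sqrt(3))**2 = 3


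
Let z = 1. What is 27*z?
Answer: 27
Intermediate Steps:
27*z = 27*1 = 27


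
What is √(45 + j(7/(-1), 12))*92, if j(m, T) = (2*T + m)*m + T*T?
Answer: 92*√70 ≈ 769.73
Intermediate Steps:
j(m, T) = T² + m*(m + 2*T) (j(m, T) = (m + 2*T)*m + T² = m*(m + 2*T) + T² = T² + m*(m + 2*T))
√(45 + j(7/(-1), 12))*92 = √(45 + (12² + (7/(-1))² + 2*12*(7/(-1))))*92 = √(45 + (144 + (7*(-1))² + 2*12*(7*(-1))))*92 = √(45 + (144 + (-7)² + 2*12*(-7)))*92 = √(45 + (144 + 49 - 168))*92 = √(45 + 25)*92 = √70*92 = 92*√70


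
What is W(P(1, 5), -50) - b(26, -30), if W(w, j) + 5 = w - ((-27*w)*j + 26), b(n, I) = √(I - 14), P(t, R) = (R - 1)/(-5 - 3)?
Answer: 1287/2 - 2*I*√11 ≈ 643.5 - 6.6332*I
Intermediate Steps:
P(t, R) = ⅛ - R/8 (P(t, R) = (-1 + R)/(-8) = (-1 + R)*(-⅛) = ⅛ - R/8)
b(n, I) = √(-14 + I)
W(w, j) = -31 + w + 27*j*w (W(w, j) = -5 + (w - ((-27*w)*j + 26)) = -5 + (w - (-27*j*w + 26)) = -5 + (w - (26 - 27*j*w)) = -5 + (w + (-26 + 27*j*w)) = -5 + (-26 + w + 27*j*w) = -31 + w + 27*j*w)
W(P(1, 5), -50) - b(26, -30) = (-31 + (⅛ - ⅛*5) + 27*(-50)*(⅛ - ⅛*5)) - √(-14 - 30) = (-31 + (⅛ - 5/8) + 27*(-50)*(⅛ - 5/8)) - √(-44) = (-31 - ½ + 27*(-50)*(-½)) - 2*I*√11 = (-31 - ½ + 675) - 2*I*√11 = 1287/2 - 2*I*√11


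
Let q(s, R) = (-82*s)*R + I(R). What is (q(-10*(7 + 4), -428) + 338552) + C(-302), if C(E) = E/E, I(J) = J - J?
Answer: -3522007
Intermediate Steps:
I(J) = 0
C(E) = 1
q(s, R) = -82*R*s (q(s, R) = (-82*s)*R + 0 = -82*R*s + 0 = -82*R*s)
(q(-10*(7 + 4), -428) + 338552) + C(-302) = (-82*(-428)*(-10*(7 + 4)) + 338552) + 1 = (-82*(-428)*(-10*11) + 338552) + 1 = (-82*(-428)*(-110) + 338552) + 1 = (-3860560 + 338552) + 1 = -3522008 + 1 = -3522007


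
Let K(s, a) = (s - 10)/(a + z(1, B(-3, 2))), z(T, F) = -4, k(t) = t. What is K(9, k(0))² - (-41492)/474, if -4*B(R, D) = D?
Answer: 332173/3792 ≈ 87.598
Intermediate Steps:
B(R, D) = -D/4
K(s, a) = (-10 + s)/(-4 + a) (K(s, a) = (s - 10)/(a - 4) = (-10 + s)/(-4 + a))
K(9, k(0))² - (-41492)/474 = ((-10 + 9)/(-4 + 0))² - (-41492)/474 = (-1/(-4))² - (-41492)/474 = (-¼*(-1))² - 1*(-20746/237) = (¼)² + 20746/237 = 1/16 + 20746/237 = 332173/3792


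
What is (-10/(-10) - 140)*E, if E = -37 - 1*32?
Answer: 9591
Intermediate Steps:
E = -69 (E = -37 - 32 = -69)
(-10/(-10) - 140)*E = (-10/(-10) - 140)*(-69) = (-10*(-1/10) - 140)*(-69) = (1 - 140)*(-69) = -139*(-69) = 9591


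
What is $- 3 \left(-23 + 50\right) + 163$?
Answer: $82$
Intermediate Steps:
$- 3 \left(-23 + 50\right) + 163 = \left(-3\right) 27 + 163 = -81 + 163 = 82$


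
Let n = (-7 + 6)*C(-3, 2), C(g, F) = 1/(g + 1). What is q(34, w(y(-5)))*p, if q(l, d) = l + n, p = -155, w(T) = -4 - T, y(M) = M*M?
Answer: -10695/2 ≈ -5347.5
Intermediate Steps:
C(g, F) = 1/(1 + g)
y(M) = M²
n = ½ (n = (-7 + 6)/(1 - 3) = -1/(-2) = -1*(-½) = ½ ≈ 0.50000)
q(l, d) = ½ + l (q(l, d) = l + ½ = ½ + l)
q(34, w(y(-5)))*p = (½ + 34)*(-155) = (69/2)*(-155) = -10695/2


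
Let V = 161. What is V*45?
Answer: 7245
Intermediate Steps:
V*45 = 161*45 = 7245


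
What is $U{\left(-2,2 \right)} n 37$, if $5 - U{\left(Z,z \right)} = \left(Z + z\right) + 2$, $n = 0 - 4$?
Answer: $-444$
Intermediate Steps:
$n = -4$ ($n = 0 - 4 = -4$)
$U{\left(Z,z \right)} = 3 - Z - z$ ($U{\left(Z,z \right)} = 5 - \left(\left(Z + z\right) + 2\right) = 5 - \left(2 + Z + z\right) = 3 - Z - z$)
$U{\left(-2,2 \right)} n 37 = \left(3 - -2 - 2\right) \left(-4\right) 37 = \left(3 + 2 - 2\right) \left(-4\right) 37 = 3 \left(-4\right) 37 = \left(-12\right) 37 = -444$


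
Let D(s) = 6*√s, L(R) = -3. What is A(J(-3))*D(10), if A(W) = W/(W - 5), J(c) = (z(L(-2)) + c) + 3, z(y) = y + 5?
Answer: -4*√10 ≈ -12.649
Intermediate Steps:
z(y) = 5 + y
J(c) = 5 + c (J(c) = ((5 - 3) + c) + 3 = (2 + c) + 3 = 5 + c)
A(W) = W/(-5 + W)
A(J(-3))*D(10) = ((5 - 3)/(-5 + (5 - 3)))*(6*√10) = (2/(-5 + 2))*(6*√10) = (2/(-3))*(6*√10) = (2*(-⅓))*(6*√10) = -4*√10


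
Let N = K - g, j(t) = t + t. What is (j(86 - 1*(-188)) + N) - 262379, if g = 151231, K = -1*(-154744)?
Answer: -258318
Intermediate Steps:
K = 154744
j(t) = 2*t
N = 3513 (N = 154744 - 1*151231 = 154744 - 151231 = 3513)
(j(86 - 1*(-188)) + N) - 262379 = (2*(86 - 1*(-188)) + 3513) - 262379 = (2*(86 + 188) + 3513) - 262379 = (2*274 + 3513) - 262379 = (548 + 3513) - 262379 = 4061 - 262379 = -258318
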